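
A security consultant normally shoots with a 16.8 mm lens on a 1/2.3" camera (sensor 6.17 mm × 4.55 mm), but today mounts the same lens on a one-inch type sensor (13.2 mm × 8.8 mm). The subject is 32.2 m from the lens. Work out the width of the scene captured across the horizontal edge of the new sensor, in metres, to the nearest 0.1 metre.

The focal length stays 16.8 mm; the relevant sensor dimension is now w = 13.2 mm. Object distance dₒ = 32.2 m = 32200 mm.
Thin-lens field width W = w·(dₒ − f)/f = 13.2 × (32200 − 16.8)/16.8 ≈ 25286.800 mm = 25.2868 m.

25.3 m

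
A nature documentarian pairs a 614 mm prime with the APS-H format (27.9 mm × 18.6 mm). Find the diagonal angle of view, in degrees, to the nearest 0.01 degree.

Sensor diagonal = √(27.9² + 18.6²) = √1124.3700 ≈ 33.5316 mm.
Angle of view α = 2·arctan(d/2f) with d = 33.5316 mm and f = 614 mm.
d/2f = 0.02731; arctan(0.02731) ≈ 1.5641°, so α ≈ 3.1282°.

3.13°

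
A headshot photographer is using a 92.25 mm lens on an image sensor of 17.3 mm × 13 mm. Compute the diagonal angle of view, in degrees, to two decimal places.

13.38°

Sensor diagonal = √(17.3² + 13²) = √468.2900 ≈ 21.6400 mm.
Angle of view α = 2·arctan(d/2f) with d = 21.6400 mm and f = 92.25 mm.
d/2f = 0.11729; arctan(0.11729) ≈ 6.6897°, so α ≈ 13.3793°.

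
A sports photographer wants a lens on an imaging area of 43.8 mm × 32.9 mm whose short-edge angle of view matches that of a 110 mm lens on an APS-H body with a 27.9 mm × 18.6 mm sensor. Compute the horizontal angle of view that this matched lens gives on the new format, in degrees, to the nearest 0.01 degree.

Equal short-edge AOV ⇒ f₂ = f₁ · 32.9/18.6 = 110 × 1.76882 ≈ 194.5699 mm.
Horizontal AOV on the new format = 2·arctan(43.8 / (2 × 194.5699)) = 2·arctan(0.11256) ≈ 12.8439°.

12.84°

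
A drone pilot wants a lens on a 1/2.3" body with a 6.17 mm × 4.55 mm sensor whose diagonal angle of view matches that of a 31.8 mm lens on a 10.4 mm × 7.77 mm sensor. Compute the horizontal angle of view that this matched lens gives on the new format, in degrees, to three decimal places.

18.659°

Sensor diagonal = √(10.4² + 7.77²) = √168.5329 ≈ 12.9820 mm.
Sensor diagonal = √(6.17² + 4.55²) = √58.7714 ≈ 7.6663 mm.
Equal diagonal AOV ⇒ f₂ = f₁ · 7.6663/12.9820 = 31.8 × 0.59053 ≈ 18.7788 mm.
Horizontal AOV on the new format = 2·arctan(6.17 / (2 × 18.7788)) = 2·arctan(0.16428) ≈ 18.6586°.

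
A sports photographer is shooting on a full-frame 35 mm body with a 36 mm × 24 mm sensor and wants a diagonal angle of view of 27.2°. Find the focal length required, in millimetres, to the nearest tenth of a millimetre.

89.4 mm

Sensor diagonal = √(36² + 24²) = √1872.0000 ≈ 43.2666 mm.
From α = 2·arctan(d/2f) we get f = d / (2·tan(α/2)).
With d = 43.2666 mm and α/2 = 13.6°, tan(α/2) ≈ 0.24193, so f ≈ 43.2666 / 0.48385 ≈ 89.4214 mm.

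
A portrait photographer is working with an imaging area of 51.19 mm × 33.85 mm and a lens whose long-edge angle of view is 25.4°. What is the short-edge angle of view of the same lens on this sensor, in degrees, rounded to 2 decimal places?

From the long-edge AOV: f = 51.19 / (2·tan(12.7°)) = 51.19 / 0.45072 ≈ 113.5740 mm.
Short-edge AOV = 2·arctan(33.85 / (2 × 113.5740)) = 2·arctan(0.14902) ≈ 16.9519°.

16.95°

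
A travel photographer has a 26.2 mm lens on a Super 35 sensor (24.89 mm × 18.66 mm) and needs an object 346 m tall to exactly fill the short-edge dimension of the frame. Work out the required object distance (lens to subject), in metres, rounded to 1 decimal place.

W: 346 m = 346000 mm.
Magnification m = h/W = dᵢ/dₒ; combined with 1/f = 1/dₒ + 1/dᵢ this gives dₒ = f·(1 + W/h).
dₒ = 26.2 mm × (1 + 346000/18.66) = 26.2 × 18543.3365 ≈ 485835.418 mm = 485.835 m.

485.8 m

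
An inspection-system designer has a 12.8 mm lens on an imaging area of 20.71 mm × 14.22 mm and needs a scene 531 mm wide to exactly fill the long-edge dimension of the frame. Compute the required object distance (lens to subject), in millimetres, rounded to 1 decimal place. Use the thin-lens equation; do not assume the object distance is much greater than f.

Magnification m = w/W = dᵢ/dₒ; combined with 1/f = 1/dₒ + 1/dᵢ this gives dₒ = f·(1 + W/w).
dₒ = 12.8 mm × (1 + 531/20.71) = 12.8 × 26.6398 ≈ 340.989 mm.

341.0 mm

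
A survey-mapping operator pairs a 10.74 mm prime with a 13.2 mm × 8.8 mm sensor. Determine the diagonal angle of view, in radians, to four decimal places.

1.2723 rad

Sensor diagonal = √(13.2² + 8.8²) = √251.6800 ≈ 15.8644 mm.
Angle of view α = 2·arctan(d/2f) with d = 15.8644 mm and f = 10.74 mm.
d/2f = 0.73857; arctan(0.73857) ≈ 0.6361 rad, so α ≈ 1.2723 rad.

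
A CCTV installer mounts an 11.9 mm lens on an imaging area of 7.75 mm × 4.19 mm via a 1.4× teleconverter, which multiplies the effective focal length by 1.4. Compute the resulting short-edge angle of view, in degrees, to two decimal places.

14.33°

Effective focal length f = 11.9 × 1.4 = 16.66 mm.
α = 2·arctan(4.19 / (2 × 16.66)) = 2·arctan(0.12575) ≈ 14.3347°.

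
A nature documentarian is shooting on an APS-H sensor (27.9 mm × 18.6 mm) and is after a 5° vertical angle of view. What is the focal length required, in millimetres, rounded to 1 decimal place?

213.0 mm

From α = 2·arctan(h/2f) we get f = h / (2·tan(α/2)).
With h = 18.6 mm and α/2 = 2.5°, tan(α/2) ≈ 0.04366, so f ≈ 18.6 / 0.08732 ≈ 213.0050 mm.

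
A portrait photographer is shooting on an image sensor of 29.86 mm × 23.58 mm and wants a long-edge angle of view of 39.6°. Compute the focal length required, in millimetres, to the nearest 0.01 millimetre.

From α = 2·arctan(w/2f) we get f = w / (2·tan(α/2)).
With w = 29.86 mm and α/2 = 19.8°, tan(α/2) ≈ 0.36002, so f ≈ 29.86 / 0.72004 ≈ 41.4697 mm.

41.47 mm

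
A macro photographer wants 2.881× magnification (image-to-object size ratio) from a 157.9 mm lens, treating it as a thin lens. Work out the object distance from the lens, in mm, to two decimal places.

212.71 mm

With m = dᵢ/dₒ and 1/f = 1/dₒ + 1/dᵢ, substituting dᵢ = m·dₒ gives 1/f = (1 + 1/m)/dₒ, hence dₒ = f·(1 + 1/m).
dₒ = 157.9 × (1 + 1/2.881) = 157.9 × 1.34710 ≈ 212.707 mm.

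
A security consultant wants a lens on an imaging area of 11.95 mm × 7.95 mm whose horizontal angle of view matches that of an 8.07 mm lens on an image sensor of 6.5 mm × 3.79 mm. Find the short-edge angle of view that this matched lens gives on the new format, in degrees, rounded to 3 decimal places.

Equal horizontal AOV ⇒ f₂ = f₁ · 11.95/6.5 = 8.07 × 1.83846 ≈ 14.8364 mm.
Short-edge AOV on the new format = 2·arctan(7.95 / (2 × 14.8364)) = 2·arctan(0.26792) ≈ 29.9971°.

29.997°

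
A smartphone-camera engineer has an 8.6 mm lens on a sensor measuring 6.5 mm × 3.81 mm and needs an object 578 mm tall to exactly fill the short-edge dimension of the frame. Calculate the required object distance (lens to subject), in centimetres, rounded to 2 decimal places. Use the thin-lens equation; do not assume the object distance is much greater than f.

131.33 cm

Magnification m = h/W = dᵢ/dₒ; combined with 1/f = 1/dₒ + 1/dᵢ this gives dₒ = f·(1 + W/h).
dₒ = 8.6 mm × (1 + 578/3.81) = 8.6 × 152.7060 ≈ 1313.272 mm = 131.327 cm.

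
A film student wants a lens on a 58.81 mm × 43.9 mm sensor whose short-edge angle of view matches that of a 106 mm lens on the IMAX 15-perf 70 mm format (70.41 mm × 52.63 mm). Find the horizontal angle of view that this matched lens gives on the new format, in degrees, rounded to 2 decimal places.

36.79°

Equal short-edge AOV ⇒ f₂ = f₁ · 43.9/52.63 = 106 × 0.83413 ≈ 88.4173 mm.
Horizontal AOV on the new format = 2·arctan(58.81 / (2 × 88.4173)) = 2·arctan(0.33257) ≈ 36.7912°.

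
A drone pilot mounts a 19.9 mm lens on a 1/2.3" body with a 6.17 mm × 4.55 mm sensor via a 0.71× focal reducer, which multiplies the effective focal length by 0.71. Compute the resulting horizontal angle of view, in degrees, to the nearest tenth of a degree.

Effective focal length f = 19.9 × 0.71 = 14.129 mm.
α = 2·arctan(6.17 / (2 × 14.129)) = 2·arctan(0.21835) ≈ 24.6339°.

24.6°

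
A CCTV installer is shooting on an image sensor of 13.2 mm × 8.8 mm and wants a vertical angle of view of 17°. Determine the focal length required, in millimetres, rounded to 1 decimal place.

From α = 2·arctan(h/2f) we get f = h / (2·tan(α/2)).
With h = 8.8 mm and α/2 = 8.5°, tan(α/2) ≈ 0.14945, so f ≈ 8.8 / 0.29890 ≈ 29.4411 mm.

29.4 mm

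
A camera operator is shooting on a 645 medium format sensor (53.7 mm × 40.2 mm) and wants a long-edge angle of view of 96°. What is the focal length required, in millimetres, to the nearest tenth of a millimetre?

24.2 mm

From α = 2·arctan(w/2f) we get f = w / (2·tan(α/2)).
With w = 53.7 mm and α/2 = 48°, tan(α/2) ≈ 1.11061, so f ≈ 53.7 / 2.22123 ≈ 24.1758 mm.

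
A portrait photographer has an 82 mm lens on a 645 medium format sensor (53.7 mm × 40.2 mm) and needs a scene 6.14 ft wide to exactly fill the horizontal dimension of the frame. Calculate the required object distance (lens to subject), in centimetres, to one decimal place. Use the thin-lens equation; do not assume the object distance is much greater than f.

294.0 cm

W: 6.14 ft × 304.8 mm/ft = 1871.47 mm.
Magnification m = w/W = dᵢ/dₒ; combined with 1/f = 1/dₒ + 1/dᵢ this gives dₒ = f·(1 + W/w).
dₒ = 82 mm × (1 + 1871.47/53.7) = 82 × 35.8505 ≈ 2939.741 mm = 293.974 cm.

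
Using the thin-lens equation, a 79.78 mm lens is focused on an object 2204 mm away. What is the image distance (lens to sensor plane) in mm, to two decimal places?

82.78 mm

1/dᵢ = 1/f − 1/dₒ = 1/79.78 − 1/2204 = 0.0120807 mm⁻¹.
dᵢ = 1/0.0120807 ≈ 82.7763 mm.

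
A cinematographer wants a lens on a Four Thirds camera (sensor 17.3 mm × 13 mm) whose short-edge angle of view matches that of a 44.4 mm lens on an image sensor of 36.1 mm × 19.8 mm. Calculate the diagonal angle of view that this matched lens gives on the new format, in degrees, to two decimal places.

Equal short-edge AOV ⇒ f₂ = f₁ · 13/19.8 = 44.4 × 0.65657 ≈ 29.1515 mm.
Sensor diagonal = √(17.3² + 13²) = √468.2900 ≈ 21.6400 mm.
Diagonal AOV on the new format = 2·arctan(21.6400 / (2 × 29.1515)) = 2·arctan(0.37116) ≈ 40.7263°.

40.73°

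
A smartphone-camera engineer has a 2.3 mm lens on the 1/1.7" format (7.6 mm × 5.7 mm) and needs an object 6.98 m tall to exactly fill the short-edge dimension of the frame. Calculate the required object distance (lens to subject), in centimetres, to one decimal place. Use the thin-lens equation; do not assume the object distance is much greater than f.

281.9 cm

W: 6.98 m = 6980 mm.
Magnification m = h/W = dᵢ/dₒ; combined with 1/f = 1/dₒ + 1/dᵢ this gives dₒ = f·(1 + W/h).
dₒ = 2.3 mm × (1 + 6980/5.7) = 2.3 × 1225.5614 ≈ 2818.791 mm = 281.879 cm.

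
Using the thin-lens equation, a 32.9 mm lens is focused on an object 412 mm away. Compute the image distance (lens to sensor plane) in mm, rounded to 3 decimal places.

1/dᵢ = 1/f − 1/dₒ = 1/32.9 − 1/412 = 0.0279680 mm⁻¹.
dᵢ = 1/0.0279680 ≈ 35.7552 mm.

35.755 mm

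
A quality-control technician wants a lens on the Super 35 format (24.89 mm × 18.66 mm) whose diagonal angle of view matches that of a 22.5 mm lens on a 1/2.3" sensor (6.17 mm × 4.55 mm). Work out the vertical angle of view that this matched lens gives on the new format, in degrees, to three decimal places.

Sensor diagonal = √(6.17² + 4.55²) = √58.7714 ≈ 7.6663 mm.
Sensor diagonal = √(24.89² + 18.66²) = √967.7077 ≈ 31.1080 mm.
Equal diagonal AOV ⇒ f₂ = f₁ · 31.1080/7.6663 = 22.5 × 4.05779 ≈ 91.3002 mm.
Vertical AOV on the new format = 2·arctan(18.66 / (2 × 91.3002)) = 2·arctan(0.10219) ≈ 11.6696°.

11.670°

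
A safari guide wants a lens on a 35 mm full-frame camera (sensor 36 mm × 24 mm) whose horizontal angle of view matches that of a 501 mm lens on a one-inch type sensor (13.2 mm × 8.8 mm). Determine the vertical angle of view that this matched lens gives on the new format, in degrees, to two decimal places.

Equal horizontal AOV ⇒ f₂ = f₁ · 36/13.2 = 501 × 2.72727 ≈ 1366.3636 mm.
Vertical AOV on the new format = 2·arctan(24 / (2 × 1366.3636)) = 2·arctan(0.00878) ≈ 1.0064°.

1.01°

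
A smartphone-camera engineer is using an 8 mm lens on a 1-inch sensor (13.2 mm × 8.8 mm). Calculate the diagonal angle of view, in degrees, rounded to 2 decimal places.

89.51°

Sensor diagonal = √(13.2² + 8.8²) = √251.6800 ≈ 15.8644 mm.
Angle of view α = 2·arctan(d/2f) with d = 15.8644 mm and f = 8 mm.
d/2f = 0.99153; arctan(0.99153) ≈ 44.7562°, so α ≈ 89.5124°.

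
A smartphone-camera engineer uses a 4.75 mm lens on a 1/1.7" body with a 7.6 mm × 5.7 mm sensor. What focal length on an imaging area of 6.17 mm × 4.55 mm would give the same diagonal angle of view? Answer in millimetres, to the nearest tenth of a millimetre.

3.8 mm

Sensor diagonal = √(7.6² + 5.7²) = √90.2500 ≈ 9.5000 mm.
Sensor diagonal = √(6.17² + 4.55²) = √58.7714 ≈ 7.6663 mm.
Equal angle of view means equal diagonal/f ratio, so f₂ = f₁ · (diagonal₂/diagonal₁) = 4.75 × 7.6663/9.5000.
f₂ = 4.75 × 0.80697 ≈ 3.833 mm.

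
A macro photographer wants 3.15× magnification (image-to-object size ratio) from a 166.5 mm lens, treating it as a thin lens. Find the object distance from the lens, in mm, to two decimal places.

219.36 mm

With m = dᵢ/dₒ and 1/f = 1/dₒ + 1/dᵢ, substituting dᵢ = m·dₒ gives 1/f = (1 + 1/m)/dₒ, hence dₒ = f·(1 + 1/m).
dₒ = 166.5 × (1 + 1/3.15) = 166.5 × 1.31746 ≈ 219.357 mm.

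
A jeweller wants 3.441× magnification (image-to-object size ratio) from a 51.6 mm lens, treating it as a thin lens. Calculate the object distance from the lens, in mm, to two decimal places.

66.60 mm

With m = dᵢ/dₒ and 1/f = 1/dₒ + 1/dᵢ, substituting dᵢ = m·dₒ gives 1/f = (1 + 1/m)/dₒ, hence dₒ = f·(1 + 1/m).
dₒ = 51.6 × (1 + 1/3.441) = 51.6 × 1.29061 ≈ 66.596 mm.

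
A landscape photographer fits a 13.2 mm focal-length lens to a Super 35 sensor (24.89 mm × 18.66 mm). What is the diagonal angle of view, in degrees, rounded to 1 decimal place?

Sensor diagonal = √(24.89² + 18.66²) = √967.7077 ≈ 31.1080 mm.
Angle of view α = 2·arctan(d/2f) with d = 31.1080 mm and f = 13.2 mm.
d/2f = 1.17833; arctan(1.17833) ≈ 49.6802°, so α ≈ 99.3604°.

99.4°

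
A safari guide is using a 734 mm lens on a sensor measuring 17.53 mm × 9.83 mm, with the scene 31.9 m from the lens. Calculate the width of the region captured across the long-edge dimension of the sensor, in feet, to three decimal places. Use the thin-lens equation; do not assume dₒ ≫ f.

dₒ: 31.9 m = 31900 mm.
Similar triangles through the lens centre give W/dₒ = w/dᵢ; with 1/f = 1/dₒ + 1/dᵢ this gives W = w·(dₒ − f)/f.
W = 17.53 mm × (31900 − 734) / 734 = 17.53 × 42.4605 ≈ 744.332 mm = 744.332/304.8 ft = 2.44204 ft.

2.442 ft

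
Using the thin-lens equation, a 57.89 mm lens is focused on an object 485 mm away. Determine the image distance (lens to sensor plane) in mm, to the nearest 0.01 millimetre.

65.74 mm

1/dᵢ = 1/f − 1/dₒ = 1/57.89 − 1/485 = 0.0152123 mm⁻¹.
dᵢ = 1/0.0152123 ≈ 65.7363 mm.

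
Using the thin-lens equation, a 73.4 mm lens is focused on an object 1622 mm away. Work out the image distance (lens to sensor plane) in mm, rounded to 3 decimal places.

76.879 mm

1/dᵢ = 1/f − 1/dₒ = 1/73.4 − 1/1622 = 0.0130075 mm⁻¹.
dᵢ = 1/0.0130075 ≈ 76.8790 mm.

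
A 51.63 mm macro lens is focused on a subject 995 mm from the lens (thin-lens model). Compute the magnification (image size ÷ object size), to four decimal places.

Thin lens: 1/f = 1/dₒ + 1/dᵢ → 1/dᵢ = 1/51.63 − 1/995 = 0.0183636 mm⁻¹, so dᵢ ≈ 54.4557 mm.
Magnification m = dᵢ/dₒ = 54.4557/995 ≈ 0.05473.

0.0547×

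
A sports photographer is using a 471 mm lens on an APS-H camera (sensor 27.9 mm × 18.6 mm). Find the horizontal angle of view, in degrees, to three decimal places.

3.393°

Angle of view α = 2·arctan(w/2f) with w = 27.9 mm and f = 471 mm.
w/2f = 0.02962; arctan(0.02962) ≈ 1.6965°, so α ≈ 3.3930°.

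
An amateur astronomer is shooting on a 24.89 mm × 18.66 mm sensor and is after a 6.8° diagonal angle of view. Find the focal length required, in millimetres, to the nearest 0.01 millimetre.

Sensor diagonal = √(24.89² + 18.66²) = √967.7077 ≈ 31.1080 mm.
From α = 2·arctan(d/2f) we get f = d / (2·tan(α/2)).
With d = 31.1080 mm and α/2 = 3.4°, tan(α/2) ≈ 0.05941, so f ≈ 31.1080 / 0.11882 ≈ 261.8036 mm.

261.80 mm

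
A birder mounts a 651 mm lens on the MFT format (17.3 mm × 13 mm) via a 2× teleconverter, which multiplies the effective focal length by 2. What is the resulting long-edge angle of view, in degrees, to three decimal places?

Effective focal length f = 651 × 2 = 1302 mm.
α = 2·arctan(17.3 / (2 × 1302)) = 2·arctan(0.00664) ≈ 0.7613°.

0.761°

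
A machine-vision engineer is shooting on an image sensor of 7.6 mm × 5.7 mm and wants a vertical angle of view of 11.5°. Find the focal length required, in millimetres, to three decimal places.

28.303 mm

From α = 2·arctan(h/2f) we get f = h / (2·tan(α/2)).
With h = 5.7 mm and α/2 = 5.75°, tan(α/2) ≈ 0.10069, so f ≈ 5.7 / 0.20139 ≈ 28.3034 mm.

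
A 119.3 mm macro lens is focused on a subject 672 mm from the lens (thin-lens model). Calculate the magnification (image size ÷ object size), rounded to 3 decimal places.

Thin lens: 1/f = 1/dₒ + 1/dᵢ → 1/dᵢ = 1/119.3 − 1/672 = 0.0068941 mm⁻¹, so dᵢ ≈ 145.0508 mm.
Magnification m = dᵢ/dₒ = 145.0508/672 ≈ 0.21585.

0.216×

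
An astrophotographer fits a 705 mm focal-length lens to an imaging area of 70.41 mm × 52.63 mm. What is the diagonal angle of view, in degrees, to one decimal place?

Sensor diagonal = √(70.41² + 52.63²) = √7727.4850 ≈ 87.9061 mm.
Angle of view α = 2·arctan(d/2f) with d = 87.9061 mm and f = 705 mm.
d/2f = 0.06234; arctan(0.06234) ≈ 3.5675°, so α ≈ 7.1349°.

7.1°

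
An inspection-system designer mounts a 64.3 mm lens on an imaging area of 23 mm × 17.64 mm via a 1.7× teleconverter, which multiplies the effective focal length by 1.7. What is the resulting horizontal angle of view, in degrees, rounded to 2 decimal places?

12.01°

Effective focal length f = 64.3 × 1.7 = 109.31 mm.
α = 2·arctan(23 / (2 × 109.31)) = 2·arctan(0.10521) ≈ 12.0115°.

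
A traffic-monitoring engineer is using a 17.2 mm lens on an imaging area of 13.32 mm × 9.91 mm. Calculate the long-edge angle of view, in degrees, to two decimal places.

42.33°

Angle of view α = 2·arctan(w/2f) with w = 13.32 mm and f = 17.2 mm.
w/2f = 0.38721; arctan(0.38721) ≈ 21.1669°, so α ≈ 42.3337°.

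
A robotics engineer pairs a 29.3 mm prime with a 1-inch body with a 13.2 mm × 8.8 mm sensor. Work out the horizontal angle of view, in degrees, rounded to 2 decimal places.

25.39°

Angle of view α = 2·arctan(w/2f) with w = 13.2 mm and f = 29.3 mm.
w/2f = 0.22526; arctan(0.22526) ≈ 12.6943°, so α ≈ 25.3887°.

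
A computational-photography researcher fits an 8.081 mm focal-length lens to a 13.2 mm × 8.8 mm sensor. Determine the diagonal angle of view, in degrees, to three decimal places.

88.935°

Sensor diagonal = √(13.2² + 8.8²) = √251.6800 ≈ 15.8644 mm.
Angle of view α = 2·arctan(d/2f) with d = 15.8644 mm and f = 8.081 mm.
d/2f = 0.98159; arctan(0.98159) ≈ 44.4677°, so α ≈ 88.9353°.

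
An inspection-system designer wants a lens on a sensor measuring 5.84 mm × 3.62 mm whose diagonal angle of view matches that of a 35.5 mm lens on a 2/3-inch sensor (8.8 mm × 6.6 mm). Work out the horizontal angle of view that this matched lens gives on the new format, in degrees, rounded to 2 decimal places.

15.00°

Sensor diagonal = √(8.8² + 6.6²) = √121.0000 ≈ 11.0000 mm.
Sensor diagonal = √(5.84² + 3.62²) = √47.2100 ≈ 6.8710 mm.
Equal diagonal AOV ⇒ f₂ = f₁ · 6.8710/11.0000 = 35.5 × 0.62463 ≈ 22.1744 mm.
Horizontal AOV on the new format = 2·arctan(5.84 / (2 × 22.1744)) = 2·arctan(0.13168) ≈ 15.0035°.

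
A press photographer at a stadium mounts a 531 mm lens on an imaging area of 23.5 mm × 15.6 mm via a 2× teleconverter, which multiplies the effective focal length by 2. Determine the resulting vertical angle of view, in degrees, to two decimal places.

Effective focal length f = 531 × 2 = 1062 mm.
α = 2·arctan(15.6 / (2 × 1062)) = 2·arctan(0.00734) ≈ 0.8416°.

0.84°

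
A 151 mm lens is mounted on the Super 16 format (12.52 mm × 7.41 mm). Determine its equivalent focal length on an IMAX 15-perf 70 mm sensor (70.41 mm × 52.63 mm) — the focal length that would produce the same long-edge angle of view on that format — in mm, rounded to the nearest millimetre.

849 mm

Equal angle of view means equal width/f ratio, so f₂ = f₁ · (width₂/width₁) = 151 × 70.41/12.52.
f₂ = 151 × 5.62380 ≈ 849.194 mm.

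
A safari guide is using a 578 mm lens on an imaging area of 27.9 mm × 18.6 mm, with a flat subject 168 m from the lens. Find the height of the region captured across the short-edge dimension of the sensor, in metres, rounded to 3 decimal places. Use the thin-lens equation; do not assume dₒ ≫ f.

5.388 m

dₒ: 168 m = 168000 mm.
Similar triangles through the lens centre give W/dₒ = h/dᵢ; with 1/f = 1/dₒ + 1/dᵢ this gives W = h·(dₒ − f)/f.
W = 18.6 mm × (168000 − 578) / 578 = 18.6 × 289.6574 ≈ 5387.628 mm = 5.38763 m.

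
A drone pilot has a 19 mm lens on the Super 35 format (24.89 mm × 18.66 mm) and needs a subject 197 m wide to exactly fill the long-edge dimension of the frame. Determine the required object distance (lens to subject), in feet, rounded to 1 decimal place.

W: 197 m = 197000 mm.
Magnification m = w/W = dᵢ/dₒ; combined with 1/f = 1/dₒ + 1/dᵢ this gives dₒ = f·(1 + W/w).
dₒ = 19 mm × (1 + 197000/24.89) = 19 × 7915.8252 ≈ 150400.679 mm = 150400.679/304.8 ft = 493.441 ft.

493.4 ft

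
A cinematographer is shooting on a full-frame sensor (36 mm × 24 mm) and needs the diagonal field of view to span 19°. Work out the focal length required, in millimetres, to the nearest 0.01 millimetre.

Sensor diagonal = √(36² + 24²) = √1872.0000 ≈ 43.2666 mm.
From α = 2·arctan(d/2f) we get f = d / (2·tan(α/2)).
With d = 43.2666 mm and α/2 = 9.5°, tan(α/2) ≈ 0.16734, so f ≈ 43.2666 / 0.33469 ≈ 129.2755 mm.

129.28 mm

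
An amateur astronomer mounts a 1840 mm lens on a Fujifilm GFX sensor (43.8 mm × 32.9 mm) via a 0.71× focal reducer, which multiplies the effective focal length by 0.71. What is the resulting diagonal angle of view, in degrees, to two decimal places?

2.40°

Effective focal length f = 1840 × 0.71 = 1306.4 mm.
Sensor diagonal = √(43.8² + 32.9²) = √3000.8500 ≈ 54.7800 mm.
α = 2·arctan(54.780 / (2 × 1306.4)) = 2·arctan(0.02097) ≈ 2.4022°.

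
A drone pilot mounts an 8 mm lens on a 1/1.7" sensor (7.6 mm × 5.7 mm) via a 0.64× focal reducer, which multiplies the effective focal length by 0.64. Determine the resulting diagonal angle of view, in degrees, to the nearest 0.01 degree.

Effective focal length f = 8 × 0.64 = 5.12 mm.
Sensor diagonal = √(7.6² + 5.7²) = √90.2500 ≈ 9.5000 mm.
α = 2·arctan(9.500 / (2 × 5.12)) = 2·arctan(0.92773) ≈ 85.7063°.

85.71°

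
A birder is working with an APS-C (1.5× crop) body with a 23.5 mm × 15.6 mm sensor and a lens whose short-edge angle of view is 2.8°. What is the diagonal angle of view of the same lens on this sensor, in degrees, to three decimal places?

From the short-edge AOV: f = 15.6 / (2·tan(1.4°)) = 15.6 / 0.04888 ≈ 319.1558 mm.
Sensor diagonal = √(23.5² + 15.6²) = √795.6100 ≈ 28.2066 mm.
Diagonal AOV = 2·arctan(28.2066 / (2 × 319.1558)) = 2·arctan(0.04419) ≈ 5.0604°.

5.060°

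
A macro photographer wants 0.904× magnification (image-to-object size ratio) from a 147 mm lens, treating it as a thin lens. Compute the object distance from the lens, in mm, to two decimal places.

309.61 mm

With m = dᵢ/dₒ and 1/f = 1/dₒ + 1/dᵢ, substituting dᵢ = m·dₒ gives 1/f = (1 + 1/m)/dₒ, hence dₒ = f·(1 + 1/m).
dₒ = 147 × (1 + 1/0.904) = 147 × 2.10619 ≈ 309.611 mm.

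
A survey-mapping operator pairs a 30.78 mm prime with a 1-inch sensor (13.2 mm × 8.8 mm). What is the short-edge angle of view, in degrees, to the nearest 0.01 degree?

16.27°

Angle of view α = 2·arctan(h/2f) with h = 8.8 mm and f = 30.78 mm.
h/2f = 0.14295; arctan(0.14295) ≈ 8.1353°, so α ≈ 16.2706°.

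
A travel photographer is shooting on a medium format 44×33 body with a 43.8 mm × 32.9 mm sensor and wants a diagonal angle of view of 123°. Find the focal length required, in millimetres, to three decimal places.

14.872 mm

Sensor diagonal = √(43.8² + 32.9²) = √3000.8500 ≈ 54.7800 mm.
From α = 2·arctan(d/2f) we get f = d / (2·tan(α/2)).
With d = 54.7800 mm and α/2 = 61.5°, tan(α/2) ≈ 1.84177, so f ≈ 54.7800 / 3.68354 ≈ 14.8716 mm.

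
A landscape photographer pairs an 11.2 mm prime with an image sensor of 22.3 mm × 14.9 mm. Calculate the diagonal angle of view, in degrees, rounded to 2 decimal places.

100.26°

Sensor diagonal = √(22.3² + 14.9²) = √719.3000 ≈ 26.8198 mm.
Angle of view α = 2·arctan(d/2f) with d = 26.8198 mm and f = 11.2 mm.
d/2f = 1.19731; arctan(1.19731) ≈ 50.1312°, so α ≈ 100.2624°.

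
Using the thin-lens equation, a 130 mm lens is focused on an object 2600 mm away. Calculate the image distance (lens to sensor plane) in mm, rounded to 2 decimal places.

1/dᵢ = 1/f − 1/dₒ = 1/130 − 1/2600 = 0.0073077 mm⁻¹.
dᵢ = 1/0.0073077 ≈ 136.8421 mm.

136.84 mm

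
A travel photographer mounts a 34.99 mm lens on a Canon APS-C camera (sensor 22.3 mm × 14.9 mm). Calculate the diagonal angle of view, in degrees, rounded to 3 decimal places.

Sensor diagonal = √(22.3² + 14.9²) = √719.3000 ≈ 26.8198 mm.
Angle of view α = 2·arctan(d/2f) with d = 26.8198 mm and f = 34.99 mm.
d/2f = 0.38325; arctan(0.38325) ≈ 20.9693°, so α ≈ 41.9386°.

41.939°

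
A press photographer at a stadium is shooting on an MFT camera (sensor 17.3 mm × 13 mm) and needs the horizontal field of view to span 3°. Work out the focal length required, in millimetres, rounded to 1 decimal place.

330.3 mm

From α = 2·arctan(w/2f) we get f = w / (2·tan(α/2)).
With w = 17.3 mm and α/2 = 1.5°, tan(α/2) ≈ 0.02619, so f ≈ 17.3 / 0.05237 ≈ 330.3302 mm.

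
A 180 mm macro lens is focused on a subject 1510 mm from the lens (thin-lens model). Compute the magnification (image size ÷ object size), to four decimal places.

Thin lens: 1/f = 1/dₒ + 1/dᵢ → 1/dᵢ = 1/180 − 1/1510 = 0.0048933 mm⁻¹, so dᵢ ≈ 204.3609 mm.
Magnification m = dᵢ/dₒ = 204.3609/1510 ≈ 0.13534.

0.1353×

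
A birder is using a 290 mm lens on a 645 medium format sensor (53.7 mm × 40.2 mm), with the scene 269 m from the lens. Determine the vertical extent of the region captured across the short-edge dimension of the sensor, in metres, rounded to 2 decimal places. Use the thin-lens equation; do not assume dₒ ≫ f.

37.25 m

dₒ: 269 m = 269000 mm.
Similar triangles through the lens centre give W/dₒ = h/dᵢ; with 1/f = 1/dₒ + 1/dᵢ this gives W = h·(dₒ − f)/f.
W = 40.2 mm × (269000 − 290) / 290 = 40.2 × 926.5862 ≈ 37248.766 mm = 37.2488 m.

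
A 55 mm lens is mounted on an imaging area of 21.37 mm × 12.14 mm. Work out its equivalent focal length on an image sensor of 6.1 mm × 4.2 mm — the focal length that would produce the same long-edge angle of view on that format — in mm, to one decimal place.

Equal angle of view means equal width/f ratio, so f₂ = f₁ · (width₂/width₁) = 55 × 6.1/21.37.
f₂ = 55 × 0.28545 ≈ 15.700 mm.

15.7 mm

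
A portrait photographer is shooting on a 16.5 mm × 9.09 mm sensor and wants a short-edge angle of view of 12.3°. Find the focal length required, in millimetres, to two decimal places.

From α = 2·arctan(h/2f) we get f = h / (2·tan(α/2)).
With h = 9.09 mm and α/2 = 6.15°, tan(α/2) ≈ 0.10775, so f ≈ 9.09 / 0.21550 ≈ 42.1802 mm.

42.18 mm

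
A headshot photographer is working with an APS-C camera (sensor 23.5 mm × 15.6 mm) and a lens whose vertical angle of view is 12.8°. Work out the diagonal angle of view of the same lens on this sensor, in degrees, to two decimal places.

From the vertical AOV: f = 15.6 / (2·tan(6.4°)) = 15.6 / 0.22434 ≈ 69.5386 mm.
Sensor diagonal = √(23.5² + 15.6²) = √795.6100 ≈ 28.2066 mm.
Diagonal AOV = 2·arctan(28.2066 / (2 × 69.5386)) = 2·arctan(0.20281) ≈ 22.9296°.

22.93°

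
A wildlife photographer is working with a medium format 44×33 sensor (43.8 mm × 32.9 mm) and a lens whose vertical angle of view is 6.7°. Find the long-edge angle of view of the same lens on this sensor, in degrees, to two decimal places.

From the vertical AOV: f = 32.9 / (2·tan(3.35°)) = 32.9 / 0.11707 ≈ 281.0273 mm.
Long-edge AOV = 2·arctan(43.8 / (2 × 281.0273)) = 2·arctan(0.07793) ≈ 8.9119°.

8.91°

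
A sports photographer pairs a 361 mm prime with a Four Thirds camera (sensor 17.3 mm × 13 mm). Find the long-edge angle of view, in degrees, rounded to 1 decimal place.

2.7°

Angle of view α = 2·arctan(w/2f) with w = 17.3 mm and f = 361 mm.
w/2f = 0.02396; arctan(0.02396) ≈ 1.3726°, so α ≈ 2.7452°.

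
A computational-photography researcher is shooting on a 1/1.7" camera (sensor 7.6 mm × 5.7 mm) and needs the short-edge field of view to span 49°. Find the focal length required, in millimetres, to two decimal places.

6.25 mm

From α = 2·arctan(h/2f) we get f = h / (2·tan(α/2)).
With h = 5.7 mm and α/2 = 24.5°, tan(α/2) ≈ 0.45573, so f ≈ 5.7 / 0.91145 ≈ 6.2538 mm.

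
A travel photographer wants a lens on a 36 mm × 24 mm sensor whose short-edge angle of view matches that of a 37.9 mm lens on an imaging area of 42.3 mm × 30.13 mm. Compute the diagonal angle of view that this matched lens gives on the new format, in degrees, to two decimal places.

71.25°

Equal short-edge AOV ⇒ f₂ = f₁ · 24/30.13 = 37.9 × 0.79655 ≈ 30.1892 mm.
Sensor diagonal = √(36² + 24²) = √1872.0000 ≈ 43.2666 mm.
Diagonal AOV on the new format = 2·arctan(43.2666 / (2 × 30.1892)) = 2·arctan(0.71659) ≈ 71.2501°.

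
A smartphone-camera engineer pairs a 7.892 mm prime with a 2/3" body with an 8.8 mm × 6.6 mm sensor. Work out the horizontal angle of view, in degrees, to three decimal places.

Angle of view α = 2·arctan(w/2f) with w = 8.8 mm and f = 7.892 mm.
w/2f = 0.55753; arctan(0.55753) ≈ 29.1408°, so α ≈ 58.2817°.

58.282°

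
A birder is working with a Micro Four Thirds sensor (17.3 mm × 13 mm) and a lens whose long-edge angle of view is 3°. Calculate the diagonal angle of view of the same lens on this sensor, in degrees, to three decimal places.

3.752°

From the long-edge AOV: f = 17.3 / (2·tan(1.5°)) = 17.3 / 0.05237 ≈ 330.3302 mm.
Sensor diagonal = √(17.3² + 13²) = √468.2900 ≈ 21.6400 mm.
Diagonal AOV = 2·arctan(21.6400 / (2 × 330.3302)) = 2·arctan(0.03276) ≈ 3.7521°.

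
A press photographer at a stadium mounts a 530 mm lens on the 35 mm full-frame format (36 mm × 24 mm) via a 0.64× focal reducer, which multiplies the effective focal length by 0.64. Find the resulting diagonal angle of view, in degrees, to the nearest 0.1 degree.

7.3°

Effective focal length f = 530 × 0.64 = 339.2 mm.
Sensor diagonal = √(36² + 24²) = √1872.0000 ≈ 43.2666 mm.
α = 2·arctan(43.267 / (2 × 339.2)) = 2·arctan(0.06378) ≈ 7.2985°.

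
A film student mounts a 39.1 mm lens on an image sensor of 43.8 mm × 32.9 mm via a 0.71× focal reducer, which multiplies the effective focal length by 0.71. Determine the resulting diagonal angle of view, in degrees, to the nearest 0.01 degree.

89.23°

Effective focal length f = 39.1 × 0.71 = 27.761 mm.
Sensor diagonal = √(43.8² + 32.9²) = √3000.8500 ≈ 54.7800 mm.
α = 2·arctan(54.780 / (2 × 27.761)) = 2·arctan(0.98664) ≈ 89.2292°.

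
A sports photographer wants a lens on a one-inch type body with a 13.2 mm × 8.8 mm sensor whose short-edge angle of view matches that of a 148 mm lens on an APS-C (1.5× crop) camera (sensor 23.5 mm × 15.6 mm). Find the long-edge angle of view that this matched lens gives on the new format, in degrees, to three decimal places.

Equal short-edge AOV ⇒ f₂ = f₁ · 8.8/15.6 = 148 × 0.56410 ≈ 83.4872 mm.
Long-edge AOV on the new format = 2·arctan(13.2 / (2 × 83.4872)) = 2·arctan(0.07905) ≈ 9.0401°.

9.040°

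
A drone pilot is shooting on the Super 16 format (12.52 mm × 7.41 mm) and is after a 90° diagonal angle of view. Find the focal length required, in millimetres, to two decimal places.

7.27 mm

Sensor diagonal = √(12.52² + 7.41²) = √211.6585 ≈ 14.5485 mm.
From α = 2·arctan(d/2f) we get f = d / (2·tan(α/2)).
With d = 14.5485 mm and α/2 = 45°, tan(α/2) ≈ 1.00000, so f ≈ 14.5485 / 2.00000 ≈ 7.2742 mm.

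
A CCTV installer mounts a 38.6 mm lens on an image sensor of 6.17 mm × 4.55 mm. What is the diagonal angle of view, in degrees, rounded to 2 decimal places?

Sensor diagonal = √(6.17² + 4.55²) = √58.7714 ≈ 7.6663 mm.
Angle of view α = 2·arctan(d/2f) with d = 7.6663 mm and f = 38.6 mm.
d/2f = 0.09930; arctan(0.09930) ≈ 5.6711°, so α ≈ 11.3422°.

11.34°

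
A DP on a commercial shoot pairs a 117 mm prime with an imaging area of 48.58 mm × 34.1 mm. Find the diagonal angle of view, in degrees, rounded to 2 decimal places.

Sensor diagonal = √(48.58² + 34.1²) = √3522.8264 ≈ 59.3534 mm.
Angle of view α = 2·arctan(d/2f) with d = 59.3534 mm and f = 117 mm.
d/2f = 0.25365; arctan(0.25365) ≈ 14.2327°, so α ≈ 28.4655°.

28.47°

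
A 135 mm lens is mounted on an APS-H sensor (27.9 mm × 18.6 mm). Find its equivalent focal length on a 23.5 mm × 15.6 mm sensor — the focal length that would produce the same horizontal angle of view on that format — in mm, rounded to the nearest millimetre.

114 mm

Equal angle of view means equal width/f ratio, so f₂ = f₁ · (width₂/width₁) = 135 × 23.5/27.9.
f₂ = 135 × 0.84229 ≈ 113.710 mm.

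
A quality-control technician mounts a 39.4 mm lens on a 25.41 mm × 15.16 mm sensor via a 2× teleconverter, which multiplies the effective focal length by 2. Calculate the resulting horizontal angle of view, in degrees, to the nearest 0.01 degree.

Effective focal length f = 39.4 × 2 = 78.8 mm.
α = 2·arctan(25.41 / (2 × 78.8)) = 2·arctan(0.16123) ≈ 18.3181°.

18.32°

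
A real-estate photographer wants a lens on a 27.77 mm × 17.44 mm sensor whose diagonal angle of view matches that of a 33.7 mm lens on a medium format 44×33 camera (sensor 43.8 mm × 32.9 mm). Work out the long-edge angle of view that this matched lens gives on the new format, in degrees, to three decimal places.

69.078°

Sensor diagonal = √(43.8² + 32.9²) = √3000.8500 ≈ 54.7800 mm.
Sensor diagonal = √(27.77² + 17.44²) = √1075.3265 ≈ 32.7922 mm.
Equal diagonal AOV ⇒ f₂ = f₁ · 32.7922/54.7800 = 33.7 × 0.59862 ≈ 20.1733 mm.
Long-edge AOV on the new format = 2·arctan(27.77 / (2 × 20.1733)) = 2·arctan(0.68828) ≈ 69.0781°.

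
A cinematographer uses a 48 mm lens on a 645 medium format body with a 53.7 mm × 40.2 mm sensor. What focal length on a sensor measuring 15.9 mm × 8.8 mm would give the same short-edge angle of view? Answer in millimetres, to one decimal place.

Equal angle of view means equal height/f ratio, so f₂ = f₁ · (height₂/height₁) = 48 × 8.8/40.2.
f₂ = 48 × 0.21891 ≈ 10.507 mm.

10.5 mm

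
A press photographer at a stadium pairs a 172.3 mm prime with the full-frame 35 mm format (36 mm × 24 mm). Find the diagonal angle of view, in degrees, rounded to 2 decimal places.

Sensor diagonal = √(36² + 24²) = √1872.0000 ≈ 43.2666 mm.
Angle of view α = 2·arctan(d/2f) with d = 43.2666 mm and f = 172.3 mm.
d/2f = 0.12556; arctan(0.12556) ≈ 7.1564°, so α ≈ 14.3128°.

14.31°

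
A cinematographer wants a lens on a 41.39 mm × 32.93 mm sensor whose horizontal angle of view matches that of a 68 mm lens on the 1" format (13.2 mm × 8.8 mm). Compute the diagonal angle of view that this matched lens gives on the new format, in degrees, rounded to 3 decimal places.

Equal horizontal AOV ⇒ f₂ = f₁ · 41.39/13.2 = 68 × 3.13561 ≈ 213.2212 mm.
Sensor diagonal = √(41.39² + 32.93²) = √2797.5170 ≈ 52.8916 mm.
Diagonal AOV on the new format = 2·arctan(52.8916 / (2 × 213.2212)) = 2·arctan(0.12403) ≈ 14.1406°.

14.141°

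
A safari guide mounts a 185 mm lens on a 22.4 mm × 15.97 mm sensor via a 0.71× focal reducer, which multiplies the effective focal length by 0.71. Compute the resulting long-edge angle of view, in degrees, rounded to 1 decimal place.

9.7°

Effective focal length f = 185 × 0.71 = 131.35 mm.
α = 2·arctan(22.4 / (2 × 131.35)) = 2·arctan(0.08527) ≈ 9.7475°.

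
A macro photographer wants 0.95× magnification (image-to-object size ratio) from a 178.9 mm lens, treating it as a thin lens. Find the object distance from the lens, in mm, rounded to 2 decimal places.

With m = dᵢ/dₒ and 1/f = 1/dₒ + 1/dᵢ, substituting dᵢ = m·dₒ gives 1/f = (1 + 1/m)/dₒ, hence dₒ = f·(1 + 1/m).
dₒ = 178.9 × (1 + 1/0.95) = 178.9 × 2.05263 ≈ 367.216 mm.

367.22 mm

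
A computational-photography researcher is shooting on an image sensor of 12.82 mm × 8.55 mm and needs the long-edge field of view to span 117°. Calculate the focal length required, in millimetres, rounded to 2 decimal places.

From α = 2·arctan(w/2f) we get f = w / (2·tan(α/2)).
With w = 12.82 mm and α/2 = 58.5°, tan(α/2) ≈ 1.63185, so f ≈ 12.82 / 3.26370 ≈ 3.9281 mm.

3.93 mm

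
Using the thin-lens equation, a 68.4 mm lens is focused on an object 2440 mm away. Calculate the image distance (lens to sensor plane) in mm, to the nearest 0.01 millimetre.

70.37 mm

1/dᵢ = 1/f − 1/dₒ = 1/68.4 − 1/2440 = 0.0142100 mm⁻¹.
dᵢ = 1/0.0142100 ≈ 70.3727 mm.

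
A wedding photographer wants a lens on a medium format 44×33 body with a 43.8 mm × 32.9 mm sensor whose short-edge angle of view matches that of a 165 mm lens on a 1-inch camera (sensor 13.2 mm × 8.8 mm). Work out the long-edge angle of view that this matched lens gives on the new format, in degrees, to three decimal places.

4.066°

Equal short-edge AOV ⇒ f₂ = f₁ · 32.9/8.8 = 165 × 3.73864 ≈ 616.8750 mm.
Long-edge AOV on the new format = 2·arctan(43.8 / (2 × 616.8750)) = 2·arctan(0.03550) ≈ 4.0665°.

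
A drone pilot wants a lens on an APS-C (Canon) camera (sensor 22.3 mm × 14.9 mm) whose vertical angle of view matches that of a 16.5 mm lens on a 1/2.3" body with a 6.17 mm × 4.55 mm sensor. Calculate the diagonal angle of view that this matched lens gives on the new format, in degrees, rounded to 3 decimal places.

Equal vertical AOV ⇒ f₂ = f₁ · 14.9/4.55 = 16.5 × 3.27473 ≈ 54.0330 mm.
Sensor diagonal = √(22.3² + 14.9²) = √719.3000 ≈ 26.8198 mm.
Diagonal AOV on the new format = 2·arctan(26.8198 / (2 × 54.0330)) = 2·arctan(0.24818) ≈ 27.8761°.

27.876°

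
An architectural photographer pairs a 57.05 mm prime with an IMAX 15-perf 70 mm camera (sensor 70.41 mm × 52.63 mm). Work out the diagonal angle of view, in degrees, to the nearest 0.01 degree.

75.22°

Sensor diagonal = √(70.41² + 52.63²) = √7727.4850 ≈ 87.9061 mm.
Angle of view α = 2·arctan(d/2f) with d = 87.9061 mm and f = 57.05 mm.
d/2f = 0.77043; arctan(0.77043) ≈ 37.6118°, so α ≈ 75.2235°.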